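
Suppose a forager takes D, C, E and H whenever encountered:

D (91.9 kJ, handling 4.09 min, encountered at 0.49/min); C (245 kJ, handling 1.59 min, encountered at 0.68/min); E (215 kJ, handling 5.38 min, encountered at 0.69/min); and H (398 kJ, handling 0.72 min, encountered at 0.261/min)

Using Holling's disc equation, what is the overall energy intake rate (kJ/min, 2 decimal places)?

58.09 kJ/min

R = (0.49×91.9 + 0.68×245 + 0.69×215 + 0.261×398) / (1 + 0.49×4.09 + 0.68×1.59 + 0.69×5.38 + 0.261×0.72) = 463.9/7.985 = 58.09 kJ/min.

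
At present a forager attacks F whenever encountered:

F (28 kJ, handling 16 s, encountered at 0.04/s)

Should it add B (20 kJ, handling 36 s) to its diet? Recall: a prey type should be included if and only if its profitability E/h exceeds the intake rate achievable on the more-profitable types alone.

No

Current rate: (0.04×28)/(1 + 0.04×16) = 0.6829 kJ/s.
B: E/h = 20/36 = 0.5556 kJ/s.
Since 0.5556 < R, time spent handling B is better spent searching.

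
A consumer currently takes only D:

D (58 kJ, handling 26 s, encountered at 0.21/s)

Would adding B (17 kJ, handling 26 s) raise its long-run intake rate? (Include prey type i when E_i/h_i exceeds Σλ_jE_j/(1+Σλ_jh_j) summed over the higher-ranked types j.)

Current rate: (0.21×58)/(1 + 0.21×26) = 1.885 kJ/s.
Profitability of B: 17/26 = 0.6538 kJ/s.
0.6538 < 1.885, so adding B would lower the average — exclude it.

No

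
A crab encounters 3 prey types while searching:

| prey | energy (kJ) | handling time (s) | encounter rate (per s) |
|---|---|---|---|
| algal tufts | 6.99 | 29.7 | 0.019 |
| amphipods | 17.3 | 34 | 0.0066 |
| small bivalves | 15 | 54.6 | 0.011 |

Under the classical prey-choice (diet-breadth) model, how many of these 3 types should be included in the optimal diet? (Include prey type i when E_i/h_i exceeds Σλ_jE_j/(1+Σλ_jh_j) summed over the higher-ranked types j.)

E/h in descending order: amphipods 0.509, small bivalves 0.275, algal tufts 0.235 kJ/s. The optimal diet is the largest prefix of this list for which every included type satisfies E_i/h_i > R on the types above it.
Rate on top 1: 0.09325. small bivalves: 0.275 > 0.09325 → include.
Rate on top 2: 0.153. algal tufts: 0.235 > 0.153 → include.
Optimal diet: amphipods, small bivalves, algal tufts — 3 of 3 types.

3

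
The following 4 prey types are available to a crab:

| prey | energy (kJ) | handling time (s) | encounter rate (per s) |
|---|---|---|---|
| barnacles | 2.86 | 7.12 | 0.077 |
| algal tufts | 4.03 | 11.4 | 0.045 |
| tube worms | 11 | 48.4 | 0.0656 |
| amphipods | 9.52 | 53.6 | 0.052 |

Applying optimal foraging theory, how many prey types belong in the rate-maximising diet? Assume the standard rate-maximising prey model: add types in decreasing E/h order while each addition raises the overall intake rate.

3

Profitabilities (E/h, kJ/s): barnacles 0.402, algal tufts 0.354, tube worms 0.227, amphipods 0.178. Add prey in this order while the next type's profitability exceeds the intake rate on those already taken.
Rate on top 1: 0.1422. algal tufts: 0.354 > 0.1422 → include.
Rate on top 2: 0.1948. tube worms: 0.227 > 0.1948 → include.
Rate on top 3: 0.2145. amphipods: 0.178 < 0.2145 → exclude; stop.
Optimal diet: barnacles, algal tufts, tube worms — 3 of 4 types.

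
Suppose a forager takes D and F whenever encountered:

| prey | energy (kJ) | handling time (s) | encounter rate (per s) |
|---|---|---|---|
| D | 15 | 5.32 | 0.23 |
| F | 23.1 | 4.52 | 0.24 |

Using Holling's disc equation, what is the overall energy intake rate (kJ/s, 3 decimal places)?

R = Σλ_iE_i / (1 + Σλ_ih_i)
Numerator: 0.23×15 + 0.24×23.1 = 8.994
Denominator: 1 + 0.23×5.32 + 0.24×4.52 = 3.308
R = 8.994/3.308 = 2.719 kJ/s

2.719 kJ/s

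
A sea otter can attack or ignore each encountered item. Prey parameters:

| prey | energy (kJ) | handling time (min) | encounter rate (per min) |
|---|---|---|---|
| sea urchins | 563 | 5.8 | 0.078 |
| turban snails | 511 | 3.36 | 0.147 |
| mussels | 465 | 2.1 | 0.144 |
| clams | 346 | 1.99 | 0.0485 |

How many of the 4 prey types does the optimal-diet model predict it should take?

4

Profitabilities (E/h, kJ/min): mussels 221, clams 174, turban snails 152, sea urchins 97.1. Add prey in this order while the next type's profitability exceeds the intake rate on those already taken.
Rate on top 1: 51.41. clams: 174 > 51.41 → include.
Rate on top 2: 59.86. turban snails: 152 > 59.86 → include.
Rate on top 3: 83.93. sea urchins: 97.1 > 83.93 → include.
Optimal diet: mussels, clams, turban snails, sea urchins — 4 of 4 types.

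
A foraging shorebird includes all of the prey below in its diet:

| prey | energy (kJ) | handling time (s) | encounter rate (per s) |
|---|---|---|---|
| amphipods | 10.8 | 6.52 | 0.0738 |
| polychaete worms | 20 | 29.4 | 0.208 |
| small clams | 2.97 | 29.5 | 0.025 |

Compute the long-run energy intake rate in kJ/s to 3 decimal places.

R = (0.0738×10.8 + 0.208×20 + 0.025×2.97) / (1 + 0.0738×6.52 + 0.208×29.4 + 0.025×29.5) = 5.031/8.334 = 0.6037 kJ/s.

0.604 kJ/s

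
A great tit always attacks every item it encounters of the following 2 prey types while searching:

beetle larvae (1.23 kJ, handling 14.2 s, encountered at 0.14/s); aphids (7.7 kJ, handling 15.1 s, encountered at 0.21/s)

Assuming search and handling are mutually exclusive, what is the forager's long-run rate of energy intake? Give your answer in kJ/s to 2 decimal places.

0.29 kJ/s

R = Σλ_iE_i / (1 + Σλ_ih_i)
Numerator: 0.14×1.23 + 0.21×7.7 = 1.789
Denominator: 1 + 0.14×14.2 + 0.21×15.1 = 6.159
R = 1.789/6.159 = 0.2905 kJ/s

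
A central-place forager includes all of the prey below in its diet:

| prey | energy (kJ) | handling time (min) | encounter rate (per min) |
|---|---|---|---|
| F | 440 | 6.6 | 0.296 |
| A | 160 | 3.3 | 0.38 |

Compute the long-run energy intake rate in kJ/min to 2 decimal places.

45.40 kJ/min

R = (0.296×440 + 0.38×160) / (1 + 0.296×6.6 + 0.38×3.3) = 191/4.208 = 45.4 kJ/min.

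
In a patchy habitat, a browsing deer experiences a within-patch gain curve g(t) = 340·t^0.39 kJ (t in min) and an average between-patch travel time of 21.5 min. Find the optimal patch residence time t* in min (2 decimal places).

13.75 min

Maximise g(t)/(T+t): set derivative to zero → g'(t)(T+t) = g(t).
g'(t) = 0.39·340·t^-0.61. Setting 0.39·340·t^-0.61 = 340·t^0.39/(21.5+t) gives 0.39(21.5+t) = t, so 0.61·t = 0.39×21.5.
t* = 0.39×21.5/0.61 = 13.75 min.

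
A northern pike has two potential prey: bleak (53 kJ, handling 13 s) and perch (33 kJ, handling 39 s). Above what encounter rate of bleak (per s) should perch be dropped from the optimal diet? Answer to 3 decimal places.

0.020 per s

Drop perch once their profitability E₂/h₂ falls below the rate achievable on bleak alone: E₂/h₂ = λE₁/(1 + λh₁).
Solve for λ: λE₁h₂ = E₂(1 + λh₁) → λ(E₁h₂ − E₂h₁) = E₂ → λ = E₂/(E₁h₂ − E₂h₁).
λ = 33/(53×39 − 33×13) = 33/1638 = 0.02015 per s.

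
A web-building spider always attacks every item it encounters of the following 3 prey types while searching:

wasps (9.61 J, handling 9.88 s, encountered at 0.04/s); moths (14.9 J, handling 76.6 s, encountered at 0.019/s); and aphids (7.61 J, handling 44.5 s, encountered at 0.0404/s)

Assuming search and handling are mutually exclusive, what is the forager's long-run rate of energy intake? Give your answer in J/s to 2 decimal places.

0.21 J/s

R = Σλ_iE_i / (1 + Σλ_ih_i)
Numerator: 0.04×9.61 + 0.019×14.9 + 0.0404×7.61 = 0.9749
Denominator: 1 + 0.04×9.88 + 0.019×76.6 + 0.0404×44.5 = 4.648
R = 0.9749/4.648 = 0.2097 J/s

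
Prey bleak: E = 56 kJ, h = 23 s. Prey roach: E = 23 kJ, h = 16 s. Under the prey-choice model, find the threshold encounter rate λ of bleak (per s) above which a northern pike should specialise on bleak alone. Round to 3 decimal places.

The zero-one rule: include roach iff E₂/h₂ > λE₁/(1+λh₁). Equality gives the switch point.
λE₁h₂ = E₂ + λE₂h₁ ⇒ λ = E₂/(E₁h₂ − E₂h₁) = 23/(896 − 529) = 0.06267 per s.

0.063 per s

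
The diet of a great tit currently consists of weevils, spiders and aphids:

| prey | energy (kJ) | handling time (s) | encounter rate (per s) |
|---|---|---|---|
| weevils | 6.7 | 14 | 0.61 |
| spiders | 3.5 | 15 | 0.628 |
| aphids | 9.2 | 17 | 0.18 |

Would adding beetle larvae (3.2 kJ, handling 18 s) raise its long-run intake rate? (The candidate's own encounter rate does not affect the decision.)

Intake rate on the current diet: R = (0.61×6.7 + 0.628×3.5 + 0.18×9.2) / (1 + 0.61×14 + 0.628×15 + 0.18×17) = 7.941/22.02 = 0.3606 kJ/s.
Profitability of beetle larvae: 3.2/18 = 0.1778 kJ/s.
0.1778 < 0.3606, so adding beetle larvae would lower the average — exclude it.

No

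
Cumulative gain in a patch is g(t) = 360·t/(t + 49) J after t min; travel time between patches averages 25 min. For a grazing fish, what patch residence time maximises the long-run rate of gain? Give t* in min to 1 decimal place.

35.0 min

By the marginal value theorem, leave when the instantaneous gain rate g'(t) equals the habitat-wide average g(t)/(T + t).
g'(t) = 360·49/(t + 49)². Setting 360·49/(t+49)² = 360t/[(t+49)(25+t)] gives 49(25+t) = t(t+49), so t² = 49×25 = 1225.
t* = √1225 = 35 min.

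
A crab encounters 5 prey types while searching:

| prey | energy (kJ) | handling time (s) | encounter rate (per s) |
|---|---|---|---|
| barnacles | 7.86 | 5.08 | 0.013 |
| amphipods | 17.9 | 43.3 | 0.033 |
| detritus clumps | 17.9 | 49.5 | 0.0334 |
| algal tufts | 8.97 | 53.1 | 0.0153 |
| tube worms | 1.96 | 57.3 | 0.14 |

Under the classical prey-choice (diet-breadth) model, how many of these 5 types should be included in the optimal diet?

Profitabilities (E/h, kJ/s): barnacles 1.55, amphipods 0.413, detritus clumps 0.362, algal tufts 0.169, tube worms 0.0342. Add prey in this order while the next type's profitability exceeds the intake rate on those already taken.
Rate on top 1: 0.09585. amphipods: 0.413 > 0.09585 → include.
Rate on top 2: 0.2777. detritus clumps: 0.362 > 0.2777 → include.
Rate on top 3: 0.3112. algal tufts: 0.169 < 0.3112 → exclude; stop.
Optimal diet: barnacles, amphipods, detritus clumps — 3 of 5 types.

3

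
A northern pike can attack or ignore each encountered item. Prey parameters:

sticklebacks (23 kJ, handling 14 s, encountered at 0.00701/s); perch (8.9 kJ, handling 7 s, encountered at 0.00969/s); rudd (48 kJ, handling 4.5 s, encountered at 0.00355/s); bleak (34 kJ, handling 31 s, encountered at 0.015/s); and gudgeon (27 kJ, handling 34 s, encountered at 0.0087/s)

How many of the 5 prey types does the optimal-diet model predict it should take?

Rank by E/h (kJ/s): rudd 10.7, sticklebacks 1.64, perch 1.27, bleak 1.1, gudgeon 0.794. Include each in turn until the next type's E/h falls below the running intake rate.
Rate on top 1: 0.1677. sticklebacks: 1.64 > 0.1677 → include.
Rate on top 2: 0.2977. perch: 1.27 > 0.2977 → include.
Rate on top 3: 0.3535. bleak: 1.1 > 0.3535 → include.
Rate on top 4: 0.5634. gudgeon: 0.794 > 0.5634 → include.
Optimal diet: rudd, sticklebacks, perch, bleak, gudgeon — 5 of 5 types.

5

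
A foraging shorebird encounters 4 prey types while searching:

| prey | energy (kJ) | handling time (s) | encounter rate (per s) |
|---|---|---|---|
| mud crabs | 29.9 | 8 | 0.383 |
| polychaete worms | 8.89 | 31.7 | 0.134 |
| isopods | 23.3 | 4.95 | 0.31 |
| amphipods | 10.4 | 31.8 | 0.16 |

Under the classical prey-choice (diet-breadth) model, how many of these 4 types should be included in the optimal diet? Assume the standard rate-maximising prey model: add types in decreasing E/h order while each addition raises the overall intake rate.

2

E/h in descending order: isopods 4.71, mud crabs 3.74, amphipods 0.327, polychaete worms 0.28 kJ/s. The optimal diet is the largest prefix of this list for which every included type satisfies E_i/h_i > R on the types above it.
Rate on top 1: 2.85. mud crabs: 3.74 > 2.85 → include.
Rate on top 2: 3.336. amphipods: 0.327 < 3.336 → exclude; stop.
Optimal diet: isopods, mud crabs — 2 of 4 types.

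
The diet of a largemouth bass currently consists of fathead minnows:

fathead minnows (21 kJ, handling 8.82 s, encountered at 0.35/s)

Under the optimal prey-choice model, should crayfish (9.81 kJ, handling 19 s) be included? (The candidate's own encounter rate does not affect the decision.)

On fathead minnows alone, R = ΣλE/(1+Σλh) = 7.35/4.087 = 1.798 kJ/s.
Profitability of crayfish: 9.81/19 = 0.5163 kJ/s.
Since 0.5163 < R, time spent handling crayfish is better spent searching.

No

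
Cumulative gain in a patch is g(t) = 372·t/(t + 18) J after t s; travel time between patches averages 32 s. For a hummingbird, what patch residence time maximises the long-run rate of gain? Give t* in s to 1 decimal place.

24.0 s

By the marginal value theorem, leave when the instantaneous gain rate g'(t) equals the habitat-wide average g(t)/(T + t).
g'(t) = 372·18/(t + 18)². Setting 372·18/(t+18)² = 372t/[(t+18)(32+t)] gives 18(32+t) = t(t+18), so t² = 18×32 = 576.
t* = √576 = 24 s.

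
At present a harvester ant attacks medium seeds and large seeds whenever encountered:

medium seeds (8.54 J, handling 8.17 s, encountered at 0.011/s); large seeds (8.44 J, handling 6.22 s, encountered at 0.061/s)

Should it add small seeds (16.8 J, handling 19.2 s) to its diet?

Intake rate on the current diet: R = (0.011×8.54 + 0.061×8.44) / (1 + 0.011×8.17 + 0.061×6.22) = 0.6088/1.469 = 0.4143 J/s.
small seeds: E/h = 16.8/19.2 = 0.875 J/s.
Since 0.875 > R, including small seeds increases the long-run rate.

Yes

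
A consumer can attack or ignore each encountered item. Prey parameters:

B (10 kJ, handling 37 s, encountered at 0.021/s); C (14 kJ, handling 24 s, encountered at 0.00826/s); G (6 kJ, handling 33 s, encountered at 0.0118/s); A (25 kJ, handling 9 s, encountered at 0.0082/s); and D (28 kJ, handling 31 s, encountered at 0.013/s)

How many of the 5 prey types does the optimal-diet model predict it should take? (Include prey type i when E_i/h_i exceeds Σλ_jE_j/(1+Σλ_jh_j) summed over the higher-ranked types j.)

3

Profitabilities (E/h, kJ/s): A 2.78, D 0.903, C 0.583, B 0.27, G 0.182. Add prey in this order while the next type's profitability exceeds the intake rate on those already taken.
Rate on top 1: 0.1909. D: 0.903 > 0.1909 → include.
Rate on top 2: 0.3853. C: 0.583 > 0.3853 → include.
Rate on top 3: 0.4087. B: 0.27 < 0.4087 → exclude; stop.
Optimal diet: A, D, C — 3 of 5 types.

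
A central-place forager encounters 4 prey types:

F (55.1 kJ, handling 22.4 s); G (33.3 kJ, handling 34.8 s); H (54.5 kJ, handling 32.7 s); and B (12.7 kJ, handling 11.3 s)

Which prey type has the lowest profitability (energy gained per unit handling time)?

G

In descending order of E/h:
F: 55.1/22.4 = 2.46 kJ/s
H: 54.5/32.7 = 1.67 kJ/s
B: 12.7/11.3 = 1.12 kJ/s
G: 33.3/34.8 = 0.957 kJ/s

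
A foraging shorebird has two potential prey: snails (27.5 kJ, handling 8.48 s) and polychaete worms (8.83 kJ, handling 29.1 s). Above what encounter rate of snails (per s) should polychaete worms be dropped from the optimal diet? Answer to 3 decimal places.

0.012 per s

The zero-one rule: include polychaete worms iff E₂/h₂ > λE₁/(1+λh₁). Equality gives the switch point.
λE₁h₂ = E₂ + λE₂h₁ ⇒ λ = E₂/(E₁h₂ − E₂h₁) = 8.83/(800.2 − 74.88) = 0.01217 per s.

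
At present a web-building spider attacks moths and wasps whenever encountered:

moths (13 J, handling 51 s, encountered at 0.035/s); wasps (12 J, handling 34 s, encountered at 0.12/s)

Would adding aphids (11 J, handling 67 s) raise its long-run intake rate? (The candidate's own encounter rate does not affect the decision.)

No

Intake rate on the current diet: R = (0.035×13 + 0.12×12) / (1 + 0.035×51 + 0.12×34) = 1.895/6.865 = 0.276 J/s.
aphids: E/h = 11/67 = 0.1642 J/s.
0.1642 < 0.276, so adding aphids would lower the average — exclude it.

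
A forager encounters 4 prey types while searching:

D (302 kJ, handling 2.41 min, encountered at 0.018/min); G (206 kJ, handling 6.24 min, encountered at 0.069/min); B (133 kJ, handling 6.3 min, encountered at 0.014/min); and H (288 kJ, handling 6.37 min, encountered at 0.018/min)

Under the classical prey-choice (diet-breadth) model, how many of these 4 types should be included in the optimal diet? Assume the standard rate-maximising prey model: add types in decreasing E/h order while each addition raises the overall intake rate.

E/h in descending order: D 125, H 45.2, G 33, B 21.1 kJ/min. The optimal diet is the largest prefix of this list for which every included type satisfies E_i/h_i > R on the types above it.
Rate on top 1: 5.21. H: 45.2 > 5.21 → include.
Rate on top 2: 9.171. G: 33 > 9.171 → include.
Rate on top 3: 15.63. B: 21.1 > 15.63 → include.
Optimal diet: D, H, G, B — 4 of 4 types.

4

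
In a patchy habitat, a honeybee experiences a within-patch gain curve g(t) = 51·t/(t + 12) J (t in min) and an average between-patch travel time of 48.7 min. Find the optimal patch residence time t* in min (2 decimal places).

24.17 min

Maximise g(t)/(T+t): set derivative to zero → g'(t)(T+t) = g(t).
g'(t) = 51·12/(t + 12)². Setting 51·12/(t+12)² = 51t/[(t+12)(48.7+t)] gives 12(48.7+t) = t(t+12), so t² = 12×48.7 = 584.4.
t* = √584.4 = 24.17 min.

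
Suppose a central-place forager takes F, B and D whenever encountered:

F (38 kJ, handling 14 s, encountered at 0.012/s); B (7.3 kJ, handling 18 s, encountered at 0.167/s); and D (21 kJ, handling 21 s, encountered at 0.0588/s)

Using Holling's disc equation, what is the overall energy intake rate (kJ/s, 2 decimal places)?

0.54 kJ/s

R = Σλ_iE_i / (1 + Σλ_ih_i)
Numerator: 0.012×38 + 0.167×7.3 + 0.0588×21 = 2.91
Denominator: 1 + 0.012×14 + 0.167×18 + 0.0588×21 = 5.409
R = 2.91/5.409 = 0.538 kJ/s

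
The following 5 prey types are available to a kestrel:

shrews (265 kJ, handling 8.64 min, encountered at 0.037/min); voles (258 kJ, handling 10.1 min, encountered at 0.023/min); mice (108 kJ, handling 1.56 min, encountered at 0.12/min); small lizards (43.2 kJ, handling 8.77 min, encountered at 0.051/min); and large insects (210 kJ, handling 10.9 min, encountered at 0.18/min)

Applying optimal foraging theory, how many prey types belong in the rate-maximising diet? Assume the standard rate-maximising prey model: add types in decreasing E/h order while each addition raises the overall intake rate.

Rank by E/h (kJ/min): mice 69.2, shrews 30.7, voles 25.5, large insects 19.3, small lizards 4.93. Include each in turn until the next type's E/h falls below the running intake rate.
Rate on top 1: 10.92. shrews: 30.7 > 10.92 → include.
Rate on top 2: 15.11. voles: 25.5 > 15.11 → include.
Rate on top 3: 16.5. large insects: 19.3 > 16.5 → include.
Rate on top 4: 17.97. small lizards: 4.93 < 17.97 → exclude; stop.
Optimal diet: mice, shrews, voles, large insects — 4 of 5 types.

4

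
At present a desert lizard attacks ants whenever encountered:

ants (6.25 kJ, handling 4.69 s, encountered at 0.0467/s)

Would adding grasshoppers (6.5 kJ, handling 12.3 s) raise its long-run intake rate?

Yes

Current rate: (0.0467×6.25)/(1 + 0.0467×4.69) = 0.2394 kJ/s.
Profitability of grasshoppers: 6.5/12.3 = 0.5285 kJ/s.
0.5285 > 0.2394, so adding grasshoppers raises the average — include it.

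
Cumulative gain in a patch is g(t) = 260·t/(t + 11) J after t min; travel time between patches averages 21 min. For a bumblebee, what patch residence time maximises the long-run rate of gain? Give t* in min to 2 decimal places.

15.20 min

Maximise g(t)/(T+t): set derivative to zero → g'(t)(T+t) = g(t).
g'(t) = 260·11/(t + 11)². Setting 260·11/(t+11)² = 260t/[(t+11)(21+t)] gives 11(21+t) = t(t+11), so t² = 11×21 = 231.
t* = √231 = 15.2 min.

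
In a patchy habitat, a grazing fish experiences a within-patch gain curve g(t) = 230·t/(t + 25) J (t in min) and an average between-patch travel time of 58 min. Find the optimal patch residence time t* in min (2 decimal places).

38.08 min

By the marginal value theorem, leave when the instantaneous gain rate g'(t) equals the habitat-wide average g(t)/(T + t).
g'(t) = 230·25/(t + 25)². Setting 230·25/(t+25)² = 230t/[(t+25)(58+t)] gives 25(58+t) = t(t+25), so t² = 25×58 = 1450.
t* = √1450 = 38.08 min.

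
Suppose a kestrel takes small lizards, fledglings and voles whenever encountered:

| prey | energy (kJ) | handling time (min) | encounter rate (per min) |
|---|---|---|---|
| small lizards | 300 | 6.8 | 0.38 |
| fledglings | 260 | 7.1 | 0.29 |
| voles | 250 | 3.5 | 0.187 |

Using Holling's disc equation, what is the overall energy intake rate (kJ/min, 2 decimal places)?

R = Σλ_iE_i / (1 + Σλ_ih_i)
Numerator: 0.38×300 + 0.29×260 + 0.187×250 = 236.1
Denominator: 1 + 0.38×6.8 + 0.29×7.1 + 0.187×3.5 = 6.297
R = 236.1/6.297 = 37.5 kJ/min

37.50 kJ/min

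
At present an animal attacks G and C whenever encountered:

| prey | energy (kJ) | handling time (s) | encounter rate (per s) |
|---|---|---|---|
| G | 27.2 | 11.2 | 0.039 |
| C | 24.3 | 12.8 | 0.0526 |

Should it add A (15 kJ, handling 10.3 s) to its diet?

Yes

On G and C alone, R = ΣλE/(1+Σλh) = 2.339/2.11 = 1.108 kJ/s.
A: E/h = 15/10.3 = 1.456 kJ/s.
Since 1.456 > R, including A increases the long-run rate.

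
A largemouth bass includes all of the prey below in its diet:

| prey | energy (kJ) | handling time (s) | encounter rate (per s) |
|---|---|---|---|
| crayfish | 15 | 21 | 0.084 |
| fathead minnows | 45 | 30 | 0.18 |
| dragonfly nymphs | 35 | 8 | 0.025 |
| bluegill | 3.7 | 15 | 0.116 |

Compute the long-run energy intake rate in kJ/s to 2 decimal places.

R = Σλ_iE_i / (1 + Σλ_ih_i)
Numerator: 0.084×15 + 0.18×45 + 0.025×35 + 0.116×3.7 = 10.66
Denominator: 1 + 0.084×21 + 0.18×30 + 0.025×8 + 0.116×15 = 10.1
R = 10.66/10.1 = 1.055 kJ/s

1.06 kJ/s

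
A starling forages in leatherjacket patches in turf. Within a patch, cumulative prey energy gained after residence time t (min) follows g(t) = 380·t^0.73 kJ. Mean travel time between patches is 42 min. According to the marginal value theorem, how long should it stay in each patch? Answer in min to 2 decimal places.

By the marginal value theorem, leave when the instantaneous gain rate g'(t) equals the habitat-wide average g(t)/(T + t).
g'(t) = 0.73·380·t^-0.27. Setting 0.73·380·t^-0.27 = 380·t^0.73/(42+t) gives 0.73(42+t) = t, so 0.27·t = 0.73×42.
t* = 0.73×42/0.27 = 113.6 min.

113.56 min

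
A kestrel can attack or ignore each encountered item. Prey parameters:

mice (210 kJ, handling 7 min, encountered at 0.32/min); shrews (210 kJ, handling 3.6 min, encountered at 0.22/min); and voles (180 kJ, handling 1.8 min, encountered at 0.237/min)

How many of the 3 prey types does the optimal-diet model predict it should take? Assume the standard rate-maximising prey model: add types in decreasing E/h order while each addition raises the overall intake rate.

2

E/h in descending order: voles 100, shrews 58.3, mice 30 kJ/min. The optimal diet is the largest prefix of this list for which every included type satisfies E_i/h_i > R on the types above it.
Rate on top 1: 29.9. shrews: 58.3 > 29.9 → include.
Rate on top 2: 40.05. mice: 30 < 40.05 → exclude; stop.
Optimal diet: voles, shrews — 2 of 3 types.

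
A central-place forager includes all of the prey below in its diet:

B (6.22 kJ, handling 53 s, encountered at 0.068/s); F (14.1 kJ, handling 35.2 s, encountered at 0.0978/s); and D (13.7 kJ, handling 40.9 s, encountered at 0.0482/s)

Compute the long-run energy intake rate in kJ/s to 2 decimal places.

R = (0.068×6.22 + 0.0978×14.1 + 0.0482×13.7) / (1 + 0.068×53 + 0.0978×35.2 + 0.0482×40.9) = 2.462/10.02 = 0.2458 kJ/s.

0.25 kJ/s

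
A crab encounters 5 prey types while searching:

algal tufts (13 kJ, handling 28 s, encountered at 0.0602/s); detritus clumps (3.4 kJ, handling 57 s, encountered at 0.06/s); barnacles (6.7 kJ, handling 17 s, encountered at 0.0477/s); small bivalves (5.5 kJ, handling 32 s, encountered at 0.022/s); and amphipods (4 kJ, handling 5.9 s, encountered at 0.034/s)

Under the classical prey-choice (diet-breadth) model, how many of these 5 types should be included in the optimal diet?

Profitabilities (E/h, kJ/s): amphipods 0.678, algal tufts 0.464, barnacles 0.394, small bivalves 0.172, detritus clumps 0.0596. Add prey in this order while the next type's profitability exceeds the intake rate on those already taken.
Rate on top 1: 0.1133. algal tufts: 0.464 > 0.1133 → include.
Rate on top 2: 0.3183. barnacles: 0.394 > 0.3183 → include.
Rate on top 3: 0.3349. small bivalves: 0.172 < 0.3349 → exclude; stop.
Optimal diet: amphipods, algal tufts, barnacles — 3 of 5 types.

3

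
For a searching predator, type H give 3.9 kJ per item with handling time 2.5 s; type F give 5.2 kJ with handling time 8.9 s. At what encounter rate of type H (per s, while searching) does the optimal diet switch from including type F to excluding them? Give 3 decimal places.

Drop type F once their profitability E₂/h₂ falls below the rate achievable on type H alone: E₂/h₂ = λE₁/(1 + λh₁).
Solve for λ: λE₁h₂ = E₂(1 + λh₁) → λ(E₁h₂ − E₂h₁) = E₂ → λ = E₂/(E₁h₂ − E₂h₁).
λ = 5.2/(3.9×8.9 − 5.2×2.5) = 5.2/21.71 = 0.2395 per s.

0.240 per s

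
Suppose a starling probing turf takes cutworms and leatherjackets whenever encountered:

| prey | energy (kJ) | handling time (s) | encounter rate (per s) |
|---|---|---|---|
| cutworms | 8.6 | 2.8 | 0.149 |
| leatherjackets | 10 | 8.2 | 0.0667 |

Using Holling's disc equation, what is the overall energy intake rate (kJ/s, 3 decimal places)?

0.992 kJ/s

Energy encountered per unit search time: 0.149×8.6 + 0.0667×10 = 1.948 kJ/s.
Handling time per unit search time: 0.149×2.8 + 0.0667×8.2 = 0.9641.
Rate = 1.948/(1 + 0.9641) = 0.992 kJ/s.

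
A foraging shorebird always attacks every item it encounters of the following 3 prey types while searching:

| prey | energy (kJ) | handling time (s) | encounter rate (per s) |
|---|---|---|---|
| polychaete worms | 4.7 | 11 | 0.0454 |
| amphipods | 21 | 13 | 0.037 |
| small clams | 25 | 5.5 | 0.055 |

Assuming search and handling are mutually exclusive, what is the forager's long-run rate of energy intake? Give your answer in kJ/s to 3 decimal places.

R = Σλ_iE_i / (1 + Σλ_ih_i)
Numerator: 0.0454×4.7 + 0.037×21 + 0.055×25 = 2.365
Denominator: 1 + 0.0454×11 + 0.037×13 + 0.055×5.5 = 2.283
R = 2.365/2.283 = 1.036 kJ/s

1.036 kJ/s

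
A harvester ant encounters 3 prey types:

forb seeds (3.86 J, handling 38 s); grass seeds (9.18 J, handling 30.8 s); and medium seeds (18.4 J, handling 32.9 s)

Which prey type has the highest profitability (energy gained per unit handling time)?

Profitability E/h (J/s): forb seeds = 3.86/38 = 0.102, grass seeds = 9.18/30.8 = 0.298, medium seeds = 18.4/32.9 = 0.559.
Ranked: medium seeds > grass seeds > forb seeds.

medium seeds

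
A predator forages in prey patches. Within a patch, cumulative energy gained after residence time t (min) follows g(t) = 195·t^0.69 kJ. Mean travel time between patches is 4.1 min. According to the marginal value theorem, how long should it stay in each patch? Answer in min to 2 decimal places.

9.13 min

By the marginal value theorem, leave when the instantaneous gain rate g'(t) equals the habitat-wide average g(t)/(T + t).
g'(t) = 0.69·195·t^-0.31. Setting 0.69·195·t^-0.31 = 195·t^0.69/(4.1+t) gives 0.69(4.1+t) = t, so 0.31·t = 0.69×4.1.
t* = 0.69×4.1/0.31 = 9.126 min.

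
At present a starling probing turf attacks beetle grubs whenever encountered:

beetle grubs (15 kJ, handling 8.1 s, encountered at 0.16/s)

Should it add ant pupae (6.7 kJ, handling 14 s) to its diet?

Current rate: (0.16×15)/(1 + 0.16×8.1) = 1.045 kJ/s.
ant pupae: E/h = 6.7/14 = 0.4786 kJ/s.
0.4786 < 1.045, so adding ant pupae would lower the average — exclude it.

No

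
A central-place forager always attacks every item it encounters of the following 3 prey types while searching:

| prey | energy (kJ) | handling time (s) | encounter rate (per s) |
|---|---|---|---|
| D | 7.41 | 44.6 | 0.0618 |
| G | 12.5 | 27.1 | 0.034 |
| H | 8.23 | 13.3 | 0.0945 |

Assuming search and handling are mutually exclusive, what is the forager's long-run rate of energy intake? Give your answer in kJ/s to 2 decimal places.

0.28 kJ/s

R = (0.0618×7.41 + 0.034×12.5 + 0.0945×8.23) / (1 + 0.0618×44.6 + 0.034×27.1 + 0.0945×13.3) = 1.661/5.935 = 0.2798 kJ/s.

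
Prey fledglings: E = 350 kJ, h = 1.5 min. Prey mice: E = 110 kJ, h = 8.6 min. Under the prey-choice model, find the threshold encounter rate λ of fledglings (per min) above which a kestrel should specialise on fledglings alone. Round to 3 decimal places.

The zero-one rule: include mice iff E₂/h₂ > λE₁/(1+λh₁). Equality gives the switch point.
λE₁h₂ = E₂ + λE₂h₁ ⇒ λ = E₂/(E₁h₂ − E₂h₁) = 110/(3010 − 165) = 0.03866 per min.

0.039 per min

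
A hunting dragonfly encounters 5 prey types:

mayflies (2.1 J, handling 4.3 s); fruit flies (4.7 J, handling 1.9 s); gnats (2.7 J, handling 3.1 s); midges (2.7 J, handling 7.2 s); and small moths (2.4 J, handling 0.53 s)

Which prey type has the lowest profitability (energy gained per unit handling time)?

midges

Profitability E/h (J/s): mayflies = 2.1/4.3 = 0.488, fruit flies = 4.7/1.9 = 2.47, gnats = 2.7/3.1 = 0.871, midges = 2.7/7.2 = 0.375, small moths = 2.4/0.53 = 4.53.
Ranked: small moths > fruit flies > gnats > mayflies > midges.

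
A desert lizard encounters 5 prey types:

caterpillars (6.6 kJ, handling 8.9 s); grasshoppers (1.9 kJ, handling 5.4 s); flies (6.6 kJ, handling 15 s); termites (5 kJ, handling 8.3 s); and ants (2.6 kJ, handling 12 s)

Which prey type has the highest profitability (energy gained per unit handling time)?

caterpillars

Profitability E/h (kJ/s): caterpillars = 6.6/8.9 = 0.742, grasshoppers = 1.9/5.4 = 0.352, flies = 6.6/15 = 0.44, termites = 5/8.3 = 0.602, ants = 2.6/12 = 0.217.
Ranked: caterpillars > termites > flies > grasshoppers > ants.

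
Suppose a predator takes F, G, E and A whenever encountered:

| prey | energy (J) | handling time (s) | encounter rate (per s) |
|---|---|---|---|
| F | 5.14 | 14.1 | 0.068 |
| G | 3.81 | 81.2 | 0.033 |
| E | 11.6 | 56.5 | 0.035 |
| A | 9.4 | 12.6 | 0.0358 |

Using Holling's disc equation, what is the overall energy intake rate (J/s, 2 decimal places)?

0.17 J/s

Energy encountered per unit search time: 0.068×5.14 + 0.033×3.81 + 0.035×11.6 + 0.0358×9.4 = 1.218 J/s.
Handling time per unit search time: 0.068×14.1 + 0.033×81.2 + 0.035×56.5 + 0.0358×12.6 = 6.067.
Rate = 1.218/(1 + 6.067) = 0.1723 J/s.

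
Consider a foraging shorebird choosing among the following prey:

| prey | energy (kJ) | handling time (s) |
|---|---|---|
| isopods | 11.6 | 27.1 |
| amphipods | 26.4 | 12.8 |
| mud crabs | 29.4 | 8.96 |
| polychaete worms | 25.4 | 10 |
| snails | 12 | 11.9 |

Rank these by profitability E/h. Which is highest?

In descending order of E/h:
mud crabs: 29.4/8.96 = 3.28 kJ/s
polychaete worms: 25.4/10 = 2.54 kJ/s
amphipods: 26.4/12.8 = 2.06 kJ/s
snails: 12/11.9 = 1.01 kJ/s
isopods: 11.6/27.1 = 0.428 kJ/s

mud crabs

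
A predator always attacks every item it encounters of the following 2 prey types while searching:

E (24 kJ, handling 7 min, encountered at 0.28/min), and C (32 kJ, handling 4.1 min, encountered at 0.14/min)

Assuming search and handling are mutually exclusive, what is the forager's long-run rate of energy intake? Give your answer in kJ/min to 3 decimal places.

3.169 kJ/min

R = (0.28×24 + 0.14×32) / (1 + 0.28×7 + 0.14×4.1) = 11.2/3.534 = 3.169 kJ/min.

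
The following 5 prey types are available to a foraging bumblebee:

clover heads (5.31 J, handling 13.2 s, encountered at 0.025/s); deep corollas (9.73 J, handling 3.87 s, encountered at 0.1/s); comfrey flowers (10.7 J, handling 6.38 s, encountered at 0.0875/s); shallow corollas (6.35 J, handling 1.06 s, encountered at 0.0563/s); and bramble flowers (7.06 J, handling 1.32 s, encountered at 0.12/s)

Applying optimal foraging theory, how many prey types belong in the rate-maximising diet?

Rank by E/h (J/s): shallow corollas 5.99, bramble flowers 5.35, deep corollas 2.51, comfrey flowers 1.68, clover heads 0.402. Include each in turn until the next type's E/h falls below the running intake rate.
Rate on top 1: 0.3374. bramble flowers: 5.35 > 0.3374 → include.
Rate on top 2: 0.989. deep corollas: 2.51 > 0.989 → include.
Rate on top 3: 1.357. comfrey flowers: 1.68 > 1.357 → include.
Rate on top 4: 1.439. clover heads: 0.402 < 1.439 → exclude; stop.
Optimal diet: shallow corollas, bramble flowers, deep corollas, comfrey flowers — 4 of 5 types.

4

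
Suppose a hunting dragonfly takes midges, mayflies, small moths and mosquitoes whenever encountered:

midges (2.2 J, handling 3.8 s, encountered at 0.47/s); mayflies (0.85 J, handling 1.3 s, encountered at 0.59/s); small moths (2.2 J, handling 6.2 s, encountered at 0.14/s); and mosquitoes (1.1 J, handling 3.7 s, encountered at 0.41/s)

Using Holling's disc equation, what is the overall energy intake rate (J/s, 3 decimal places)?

0.386 J/s

R = (0.47×2.2 + 0.59×0.85 + 0.14×2.2 + 0.41×1.1) / (1 + 0.47×3.8 + 0.59×1.3 + 0.14×6.2 + 0.41×3.7) = 2.295/5.938 = 0.3864 J/s.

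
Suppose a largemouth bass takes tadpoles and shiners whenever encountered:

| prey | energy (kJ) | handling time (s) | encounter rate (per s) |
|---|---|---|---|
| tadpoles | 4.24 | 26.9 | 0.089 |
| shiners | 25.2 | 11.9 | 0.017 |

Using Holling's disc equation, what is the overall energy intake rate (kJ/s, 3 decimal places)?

0.224 kJ/s

R = (0.089×4.24 + 0.017×25.2) / (1 + 0.089×26.9 + 0.017×11.9) = 0.8058/3.596 = 0.224 kJ/s.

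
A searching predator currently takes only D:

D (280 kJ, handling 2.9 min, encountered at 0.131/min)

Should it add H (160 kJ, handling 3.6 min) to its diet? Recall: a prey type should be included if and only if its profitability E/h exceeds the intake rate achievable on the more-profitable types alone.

Intake rate on the current diet: R = (0.131×280) / (1 + 0.131×2.9) = 36.68/1.38 = 26.58 kJ/min.
H: E/h = 160/3.6 = 44.44 kJ/min.
Since 44.44 > R, including H increases the long-run rate.

Yes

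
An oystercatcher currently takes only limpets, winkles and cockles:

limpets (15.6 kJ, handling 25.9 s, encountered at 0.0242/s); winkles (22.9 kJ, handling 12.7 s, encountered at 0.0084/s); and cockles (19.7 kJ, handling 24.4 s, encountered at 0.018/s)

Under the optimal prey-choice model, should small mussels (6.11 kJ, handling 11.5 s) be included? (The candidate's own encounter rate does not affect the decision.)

Intake rate on the current diet: R = (0.0242×15.6 + 0.0084×22.9 + 0.018×19.7) / (1 + 0.0242×25.9 + 0.0084×12.7 + 0.018×24.4) = 0.9245/2.173 = 0.4255 kJ/s.
Profitability of small mussels: 6.11/11.5 = 0.5313 kJ/s.
Since 0.5313 > R, including small mussels increases the long-run rate.

Yes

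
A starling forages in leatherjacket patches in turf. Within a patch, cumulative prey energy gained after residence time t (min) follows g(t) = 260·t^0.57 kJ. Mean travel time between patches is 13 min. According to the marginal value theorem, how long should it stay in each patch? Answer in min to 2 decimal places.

17.23 min

Maximise g(t)/(T+t): set derivative to zero → g'(t)(T+t) = g(t).
g'(t) = 0.57·260·t^-0.43. Setting 0.57·260·t^-0.43 = 260·t^0.57/(13+t) gives 0.57(13+t) = t, so 0.43·t = 0.57×13.
t* = 0.57×13/0.43 = 17.23 min.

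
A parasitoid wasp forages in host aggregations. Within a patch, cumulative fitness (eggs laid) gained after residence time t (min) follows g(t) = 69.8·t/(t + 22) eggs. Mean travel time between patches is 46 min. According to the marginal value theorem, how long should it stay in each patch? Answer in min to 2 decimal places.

Optimal t* satisfies g'(t*) = g(t*)/(T + t*).
g'(t) = 69.8·22/(t + 22)². Setting 69.8·22/(t+22)² = 69.8t/[(t+22)(46+t)] gives 22(46+t) = t(t+22), so t² = 22×46 = 1012.
t* = √1012 = 31.81 min.

31.81 min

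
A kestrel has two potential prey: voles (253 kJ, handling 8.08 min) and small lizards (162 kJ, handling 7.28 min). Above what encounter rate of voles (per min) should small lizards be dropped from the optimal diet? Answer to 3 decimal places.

0.304 per min

Drop small lizards once their profitability E₂/h₂ falls below the rate achievable on voles alone: E₂/h₂ = λE₁/(1 + λh₁).
Solve for λ: λE₁h₂ = E₂(1 + λh₁) → λ(E₁h₂ − E₂h₁) = E₂ → λ = E₂/(E₁h₂ − E₂h₁).
λ = 162/(253×7.28 − 162×8.08) = 162/532.9 = 0.304 per min.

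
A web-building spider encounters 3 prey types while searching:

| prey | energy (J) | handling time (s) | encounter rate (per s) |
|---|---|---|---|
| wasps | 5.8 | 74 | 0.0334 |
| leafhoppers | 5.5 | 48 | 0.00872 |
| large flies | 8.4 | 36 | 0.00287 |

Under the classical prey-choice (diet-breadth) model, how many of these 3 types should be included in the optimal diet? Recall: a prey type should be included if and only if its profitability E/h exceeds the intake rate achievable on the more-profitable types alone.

Profitabilities (E/h, J/s): large flies 0.233, leafhoppers 0.115, wasps 0.0784. Add prey in this order while the next type's profitability exceeds the intake rate on those already taken.
Rate on top 1: 0.02185. leafhoppers: 0.115 > 0.02185 → include.
Rate on top 2: 0.04735. wasps: 0.0784 > 0.04735 → include.
Optimal diet: large flies, leafhoppers, wasps — 3 of 3 types.

3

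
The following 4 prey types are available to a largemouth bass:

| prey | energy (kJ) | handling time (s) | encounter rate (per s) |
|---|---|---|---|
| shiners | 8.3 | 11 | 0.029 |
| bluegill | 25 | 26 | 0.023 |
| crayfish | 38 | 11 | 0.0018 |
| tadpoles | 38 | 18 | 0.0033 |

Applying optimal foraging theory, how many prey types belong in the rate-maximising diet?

4

Rank by E/h (kJ/s): crayfish 3.45, tadpoles 2.11, bluegill 0.962, shiners 0.755. Include each in turn until the next type's E/h falls below the running intake rate.
Rate on top 1: 0.06707. tadpoles: 2.11 > 0.06707 → include.
Rate on top 2: 0.1796. bluegill: 0.962 > 0.1796 → include.
Rate on top 3: 0.4584. shiners: 0.755 > 0.4584 → include.
Optimal diet: crayfish, tadpoles, bluegill, shiners — 4 of 4 types.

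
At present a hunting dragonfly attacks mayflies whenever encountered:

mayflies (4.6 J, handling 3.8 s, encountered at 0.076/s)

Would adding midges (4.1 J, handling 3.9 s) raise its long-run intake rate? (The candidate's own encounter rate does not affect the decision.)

Yes

Current rate: (0.076×4.6)/(1 + 0.076×3.8) = 0.2713 J/s.
Profitability of midges: 4.1/3.9 = 1.051 J/s.
1.051 > 0.2713, so adding midges raises the average — include it.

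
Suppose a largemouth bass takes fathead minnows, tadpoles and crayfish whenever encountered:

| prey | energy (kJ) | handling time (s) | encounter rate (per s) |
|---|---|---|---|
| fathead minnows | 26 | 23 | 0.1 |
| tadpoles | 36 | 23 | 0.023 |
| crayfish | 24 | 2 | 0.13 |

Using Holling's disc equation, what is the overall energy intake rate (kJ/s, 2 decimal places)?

R = (0.1×26 + 0.023×36 + 0.13×24) / (1 + 0.1×23 + 0.023×23 + 0.13×2) = 6.548/4.089 = 1.601 kJ/s.

1.60 kJ/s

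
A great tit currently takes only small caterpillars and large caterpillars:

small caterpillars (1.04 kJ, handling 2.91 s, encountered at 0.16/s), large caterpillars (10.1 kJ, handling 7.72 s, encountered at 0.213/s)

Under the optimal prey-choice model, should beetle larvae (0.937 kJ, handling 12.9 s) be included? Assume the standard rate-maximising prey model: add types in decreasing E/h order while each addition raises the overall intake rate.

No

Current rate: (0.16×1.04 + 0.213×10.1)/(1 + 0.16×2.91 + 0.213×7.72) = 0.7453 kJ/s.
Profitability of beetle larvae: 0.937/12.9 = 0.07264 kJ/s.
0.07264 < 0.7453, so adding beetle larvae would lower the average — exclude it.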